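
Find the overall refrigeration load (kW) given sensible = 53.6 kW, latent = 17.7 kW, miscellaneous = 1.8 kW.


Q_total = Q_s + Q_l + Q_misc
Q_total = 53.6 + 17.7 + 1.8
Q_total = 73.1 kW

73.1


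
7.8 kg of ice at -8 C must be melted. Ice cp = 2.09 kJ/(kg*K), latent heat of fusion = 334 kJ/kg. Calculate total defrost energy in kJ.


Sensible heat = cp * dT = 2.09 * 8 = 16.72 kJ/kg
Total per kg = 16.72 + 334 = 350.72 kJ/kg
Q = m * total = 7.8 * 350.72
Q = 2735.6 kJ

2735.6


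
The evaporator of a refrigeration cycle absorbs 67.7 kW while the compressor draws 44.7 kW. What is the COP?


COP = Q_evap / W
COP = 67.7 / 44.7
COP = 1.515

1.515


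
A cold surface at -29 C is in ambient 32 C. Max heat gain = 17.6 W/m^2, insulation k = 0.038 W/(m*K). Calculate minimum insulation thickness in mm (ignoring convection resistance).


dT = 32 - (-29) = 61 K
thickness = k * dT / q_max * 1000
thickness = 0.038 * 61 / 17.6 * 1000
thickness = 131.7 mm

131.7


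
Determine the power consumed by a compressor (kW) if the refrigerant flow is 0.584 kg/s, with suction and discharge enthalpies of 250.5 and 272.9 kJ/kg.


dh = 272.9 - 250.5 = 22.4 kJ/kg
W = m_dot * dh = 0.584 * 22.4 = 13.08 kW

13.08


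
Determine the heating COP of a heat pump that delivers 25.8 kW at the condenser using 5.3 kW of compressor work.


COP_hp = Q_cond / W
COP_hp = 25.8 / 5.3
COP_hp = 4.868

4.868


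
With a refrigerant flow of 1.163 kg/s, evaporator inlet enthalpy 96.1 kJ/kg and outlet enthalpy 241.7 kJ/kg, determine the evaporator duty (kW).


dh = 241.7 - 96.1 = 145.6 kJ/kg
Q_evap = m_dot * dh = 1.163 * 145.6
Q_evap = 169.33 kW

169.33


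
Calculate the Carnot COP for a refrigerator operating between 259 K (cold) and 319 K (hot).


dT = 319 - 259 = 60 K
COP_carnot = T_cold / dT = 259 / 60
COP_carnot = 4.317

4.317


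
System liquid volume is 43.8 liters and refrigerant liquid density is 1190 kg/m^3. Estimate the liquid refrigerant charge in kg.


Charge = V * rho / 1000
Charge = 43.8 * 1190 / 1000
Charge = 52.12 kg

52.12


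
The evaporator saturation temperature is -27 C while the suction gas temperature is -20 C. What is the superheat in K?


Superheat = T_suction - T_evap
Superheat = -20 - (-27)
Superheat = 7 K

7


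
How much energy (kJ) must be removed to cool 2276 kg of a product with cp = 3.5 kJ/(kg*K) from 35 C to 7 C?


dT = 35 - (7) = 28 K
Q = m * cp * dT = 2276 * 3.5 * 28
Q = 223048 kJ

223048


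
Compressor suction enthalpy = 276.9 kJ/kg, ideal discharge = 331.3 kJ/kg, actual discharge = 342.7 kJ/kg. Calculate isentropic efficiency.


dh_ideal = 331.3 - 276.9 = 54.4 kJ/kg
dh_actual = 342.7 - 276.9 = 65.8 kJ/kg
eta_s = dh_ideal / dh_actual = 54.4 / 65.8
eta_s = 0.8267

0.8267


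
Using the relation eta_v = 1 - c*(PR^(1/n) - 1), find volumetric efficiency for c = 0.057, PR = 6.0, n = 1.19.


PR^(1/n) = 6.0^(1/1.19) = 4.50721852
eta_v = 1 - 0.057 * (4.50721852 - 1)
eta_v = 0.8001

0.8001


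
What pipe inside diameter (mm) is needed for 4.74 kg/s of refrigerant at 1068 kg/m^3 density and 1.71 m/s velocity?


A = m_dot / (rho * v) = 4.74 / (1068 * 1.71) = 0.002595439911 m^2
d = sqrt(4*A/pi) * 1000
d = 57.5 mm

57.5


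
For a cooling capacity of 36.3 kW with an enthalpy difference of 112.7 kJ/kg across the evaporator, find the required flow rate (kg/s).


m_dot = Q / dh
m_dot = 36.3 / 112.7
m_dot = 0.3221 kg/s

0.3221


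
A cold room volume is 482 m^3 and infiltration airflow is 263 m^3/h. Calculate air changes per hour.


ACH = flow / volume
ACH = 263 / 482
ACH = 0.546

0.546


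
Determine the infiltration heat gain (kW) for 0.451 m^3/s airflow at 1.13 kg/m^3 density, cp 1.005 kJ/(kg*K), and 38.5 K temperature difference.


Q = V_dot * rho * cp * dT
Q = 0.451 * 1.13 * 1.005 * 38.5
Q = 19.719 kW

19.719


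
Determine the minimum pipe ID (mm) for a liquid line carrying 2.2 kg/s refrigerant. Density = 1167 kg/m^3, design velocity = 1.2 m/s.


A = m_dot / (rho * v) = 2.2 / (1167 * 1.2) = 0.00157097972 m^2
d = sqrt(4*A/pi) * 1000
d = 44.7 mm

44.7


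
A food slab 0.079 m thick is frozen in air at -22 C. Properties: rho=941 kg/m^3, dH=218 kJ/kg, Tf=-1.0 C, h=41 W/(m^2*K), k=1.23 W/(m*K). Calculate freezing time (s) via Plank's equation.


dT = -1.0 - (-22) = 21.0 K
term1 = a/(2h) = 0.079/(2*41) = 0.0009634146341
term2 = a^2/(8k) = 0.079^2/(8*1.23) = 0.0006342479675
t = rho*dH*1000/dT * (term1 + term2)
t = 941*218*1000/21.0 * (0.0009634146341 + 0.0006342479675)
t = 15607 s

15607


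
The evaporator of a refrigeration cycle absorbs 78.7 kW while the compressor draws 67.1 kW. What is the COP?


COP = Q_evap / W
COP = 78.7 / 67.1
COP = 1.173

1.173


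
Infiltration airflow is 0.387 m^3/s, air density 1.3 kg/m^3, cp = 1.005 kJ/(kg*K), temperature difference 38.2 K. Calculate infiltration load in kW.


Q = V_dot * rho * cp * dT
Q = 0.387 * 1.3 * 1.005 * 38.2
Q = 19.315 kW

19.315


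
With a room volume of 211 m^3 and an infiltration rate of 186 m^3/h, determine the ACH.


ACH = flow / volume
ACH = 186 / 211
ACH = 0.882

0.882


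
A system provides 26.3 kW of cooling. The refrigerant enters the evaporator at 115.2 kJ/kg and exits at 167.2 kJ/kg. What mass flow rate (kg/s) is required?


dh = 167.2 - 115.2 = 52.0 kJ/kg
m_dot = Q / dh = 26.3 / 52.0 = 0.5058 kg/s

0.5058


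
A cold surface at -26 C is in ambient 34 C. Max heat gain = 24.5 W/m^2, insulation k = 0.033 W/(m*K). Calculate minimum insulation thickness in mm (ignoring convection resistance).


dT = 34 - (-26) = 60 K
thickness = k * dT / q_max * 1000
thickness = 0.033 * 60 / 24.5 * 1000
thickness = 80.8 mm

80.8


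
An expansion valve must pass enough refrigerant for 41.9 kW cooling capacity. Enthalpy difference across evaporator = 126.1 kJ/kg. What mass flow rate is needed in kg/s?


m_dot = Q / dh
m_dot = 41.9 / 126.1
m_dot = 0.3323 kg/s

0.3323


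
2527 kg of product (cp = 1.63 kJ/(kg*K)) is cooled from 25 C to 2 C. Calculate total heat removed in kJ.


dT = 25 - (2) = 23 K
Q = m * cp * dT = 2527 * 1.63 * 23
Q = 94737 kJ

94737


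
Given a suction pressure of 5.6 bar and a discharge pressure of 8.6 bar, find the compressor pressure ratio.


PR = P_high / P_low
PR = 8.6 / 5.6
PR = 1.536

1.536


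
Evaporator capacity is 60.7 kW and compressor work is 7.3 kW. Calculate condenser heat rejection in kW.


Q_cond = Q_evap + W
Q_cond = 60.7 + 7.3
Q_cond = 68.0 kW

68.0


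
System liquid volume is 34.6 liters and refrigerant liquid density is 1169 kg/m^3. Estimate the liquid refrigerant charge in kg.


Charge = V * rho / 1000
Charge = 34.6 * 1169 / 1000
Charge = 40.45 kg

40.45


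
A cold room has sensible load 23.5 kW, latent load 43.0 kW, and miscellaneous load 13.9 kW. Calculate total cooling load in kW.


Q_total = Q_s + Q_l + Q_misc
Q_total = 23.5 + 43.0 + 13.9
Q_total = 80.4 kW

80.4


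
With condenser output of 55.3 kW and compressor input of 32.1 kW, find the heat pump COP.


COP_hp = Q_cond / W
COP_hp = 55.3 / 32.1
COP_hp = 1.723

1.723


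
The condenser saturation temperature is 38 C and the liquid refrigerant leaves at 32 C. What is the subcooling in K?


Subcooling = T_cond - T_liquid
Subcooling = 38 - 32
Subcooling = 6 K

6


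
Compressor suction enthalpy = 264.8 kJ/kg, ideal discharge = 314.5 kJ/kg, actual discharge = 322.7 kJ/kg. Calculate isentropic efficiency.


dh_ideal = 314.5 - 264.8 = 49.7 kJ/kg
dh_actual = 322.7 - 264.8 = 57.9 kJ/kg
eta_s = dh_ideal / dh_actual = 49.7 / 57.9
eta_s = 0.8584

0.8584


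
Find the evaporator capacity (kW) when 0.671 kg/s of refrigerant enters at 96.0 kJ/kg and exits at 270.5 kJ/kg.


dh = 270.5 - 96.0 = 174.5 kJ/kg
Q_evap = m_dot * dh = 0.671 * 174.5
Q_evap = 117.09 kW

117.09


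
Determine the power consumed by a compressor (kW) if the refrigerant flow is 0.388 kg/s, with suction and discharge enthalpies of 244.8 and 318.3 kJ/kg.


dh = 318.3 - 244.8 = 73.5 kJ/kg
W = m_dot * dh = 0.388 * 73.5 = 28.52 kW

28.52


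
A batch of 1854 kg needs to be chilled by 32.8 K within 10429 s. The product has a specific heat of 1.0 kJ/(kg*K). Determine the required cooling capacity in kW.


Q = m * cp * dT / t
Q = 1854 * 1.0 * 32.8 / 10429
Q = 5.831 kW

5.831


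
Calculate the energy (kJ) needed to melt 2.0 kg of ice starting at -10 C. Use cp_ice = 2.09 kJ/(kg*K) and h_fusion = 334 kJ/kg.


Sensible heat = cp * dT = 2.09 * 10 = 20.9 kJ/kg
Total per kg = 20.9 + 334 = 354.9 kJ/kg
Q = m * total = 2.0 * 354.9
Q = 709.8 kJ

709.8


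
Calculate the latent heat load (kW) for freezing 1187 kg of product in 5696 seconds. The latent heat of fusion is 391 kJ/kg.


Q_lat = m * h_fg / t
Q_lat = 1187 * 391 / 5696
Q_lat = 81.48 kW

81.48


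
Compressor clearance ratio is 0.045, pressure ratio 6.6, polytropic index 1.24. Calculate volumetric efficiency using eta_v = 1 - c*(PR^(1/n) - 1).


PR^(1/n) = 6.6^(1/1.24) = 4.58060169
eta_v = 1 - 0.045 * (4.58060169 - 1)
eta_v = 0.8389

0.8389


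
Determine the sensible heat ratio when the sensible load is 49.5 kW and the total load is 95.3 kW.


SHR = Q_sensible / Q_total
SHR = 49.5 / 95.3
SHR = 0.519

0.519


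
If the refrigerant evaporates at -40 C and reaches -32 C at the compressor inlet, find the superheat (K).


Superheat = T_suction - T_evap
Superheat = -32 - (-40)
Superheat = 8 K

8


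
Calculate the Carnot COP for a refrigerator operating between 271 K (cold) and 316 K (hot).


dT = 316 - 271 = 45 K
COP_carnot = T_cold / dT = 271 / 45
COP_carnot = 6.022

6.022


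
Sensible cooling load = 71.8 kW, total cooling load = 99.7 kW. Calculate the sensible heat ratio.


SHR = Q_sensible / Q_total
SHR = 71.8 / 99.7
SHR = 0.72

0.72


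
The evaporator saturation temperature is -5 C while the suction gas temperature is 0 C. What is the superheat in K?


Superheat = T_suction - T_evap
Superheat = 0 - (-5)
Superheat = 5 K

5


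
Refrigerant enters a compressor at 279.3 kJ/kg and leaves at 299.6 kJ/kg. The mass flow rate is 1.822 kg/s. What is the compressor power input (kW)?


dh = 299.6 - 279.3 = 20.3 kJ/kg
W = m_dot * dh = 1.822 * 20.3 = 36.99 kW

36.99


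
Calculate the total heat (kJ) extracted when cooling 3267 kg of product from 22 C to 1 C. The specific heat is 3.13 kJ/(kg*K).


dT = 22 - (1) = 21 K
Q = m * cp * dT = 3267 * 3.13 * 21
Q = 214740 kJ

214740


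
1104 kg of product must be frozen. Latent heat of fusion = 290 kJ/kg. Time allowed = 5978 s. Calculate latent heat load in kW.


Q_lat = m * h_fg / t
Q_lat = 1104 * 290 / 5978
Q_lat = 53.56 kW

53.56


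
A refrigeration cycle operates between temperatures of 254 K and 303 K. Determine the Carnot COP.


dT = 303 - 254 = 49 K
COP_carnot = T_cold / dT = 254 / 49
COP_carnot = 5.184

5.184


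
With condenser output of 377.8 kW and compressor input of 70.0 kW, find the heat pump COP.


COP_hp = Q_cond / W
COP_hp = 377.8 / 70.0
COP_hp = 5.397

5.397


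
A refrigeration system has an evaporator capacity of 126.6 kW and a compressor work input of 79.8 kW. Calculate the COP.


COP = Q_evap / W
COP = 126.6 / 79.8
COP = 1.586

1.586


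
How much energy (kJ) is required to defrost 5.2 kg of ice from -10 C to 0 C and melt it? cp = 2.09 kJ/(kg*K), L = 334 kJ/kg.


Sensible heat = cp * dT = 2.09 * 10 = 20.9 kJ/kg
Total per kg = 20.9 + 334 = 354.9 kJ/kg
Q = m * total = 5.2 * 354.9
Q = 1845.5 kJ

1845.5


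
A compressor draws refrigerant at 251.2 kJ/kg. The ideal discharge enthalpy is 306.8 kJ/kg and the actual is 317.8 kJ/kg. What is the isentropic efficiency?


dh_ideal = 306.8 - 251.2 = 55.6 kJ/kg
dh_actual = 317.8 - 251.2 = 66.6 kJ/kg
eta_s = dh_ideal / dh_actual = 55.6 / 66.6
eta_s = 0.8348

0.8348


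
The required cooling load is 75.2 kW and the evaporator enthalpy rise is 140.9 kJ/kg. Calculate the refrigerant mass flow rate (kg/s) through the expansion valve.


m_dot = Q / dh
m_dot = 75.2 / 140.9
m_dot = 0.5337 kg/s

0.5337


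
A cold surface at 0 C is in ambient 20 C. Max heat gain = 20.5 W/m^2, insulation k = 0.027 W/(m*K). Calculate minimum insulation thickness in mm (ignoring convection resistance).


dT = 20 - (0) = 20 K
thickness = k * dT / q_max * 1000
thickness = 0.027 * 20 / 20.5 * 1000
thickness = 26.3 mm

26.3


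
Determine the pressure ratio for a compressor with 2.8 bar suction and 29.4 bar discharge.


PR = P_high / P_low
PR = 29.4 / 2.8
PR = 10.5

10.5


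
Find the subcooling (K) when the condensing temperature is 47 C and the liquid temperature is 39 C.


Subcooling = T_cond - T_liquid
Subcooling = 47 - 39
Subcooling = 8 K

8


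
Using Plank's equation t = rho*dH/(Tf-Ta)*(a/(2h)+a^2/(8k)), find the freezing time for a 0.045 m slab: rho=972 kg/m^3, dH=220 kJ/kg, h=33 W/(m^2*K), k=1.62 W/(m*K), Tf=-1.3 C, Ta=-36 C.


dT = -1.3 - (-36) = 34.7 K
term1 = a/(2h) = 0.045/(2*33) = 0.0006818181818
term2 = a^2/(8k) = 0.045^2/(8*1.62) = 0.00015625
t = rho*dH*1000/dT * (term1 + term2)
t = 972*220*1000/34.7 * (0.0006818181818 + 0.00015625)
t = 5165 s

5165


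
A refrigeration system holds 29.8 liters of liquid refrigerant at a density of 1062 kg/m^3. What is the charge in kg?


Charge = V * rho / 1000
Charge = 29.8 * 1062 / 1000
Charge = 31.65 kg

31.65


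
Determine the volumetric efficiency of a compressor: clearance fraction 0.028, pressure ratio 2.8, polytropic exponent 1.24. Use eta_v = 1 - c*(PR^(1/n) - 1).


PR^(1/n) = 2.8^(1/1.24) = 2.29409456
eta_v = 1 - 0.028 * (2.29409456 - 1)
eta_v = 0.9638

0.9638


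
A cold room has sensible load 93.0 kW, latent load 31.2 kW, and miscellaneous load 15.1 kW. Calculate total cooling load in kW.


Q_total = Q_s + Q_l + Q_misc
Q_total = 93.0 + 31.2 + 15.1
Q_total = 139.3 kW

139.3


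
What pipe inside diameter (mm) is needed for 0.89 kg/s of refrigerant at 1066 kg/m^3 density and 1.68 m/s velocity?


A = m_dot / (rho * v) = 0.89 / (1066 * 1.68) = 0.0004969623872 m^2
d = sqrt(4*A/pi) * 1000
d = 25.2 mm

25.2


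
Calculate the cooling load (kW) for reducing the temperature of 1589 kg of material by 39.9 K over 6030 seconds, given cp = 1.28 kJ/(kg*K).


Q = m * cp * dT / t
Q = 1589 * 1.28 * 39.9 / 6030
Q = 13.458 kW

13.458


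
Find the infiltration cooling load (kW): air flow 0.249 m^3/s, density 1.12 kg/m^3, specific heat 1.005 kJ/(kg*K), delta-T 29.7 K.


Q = V_dot * rho * cp * dT
Q = 0.249 * 1.12 * 1.005 * 29.7
Q = 8.324 kW

8.324


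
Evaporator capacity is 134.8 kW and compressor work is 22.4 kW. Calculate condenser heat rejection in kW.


Q_cond = Q_evap + W
Q_cond = 134.8 + 22.4
Q_cond = 157.2 kW

157.2


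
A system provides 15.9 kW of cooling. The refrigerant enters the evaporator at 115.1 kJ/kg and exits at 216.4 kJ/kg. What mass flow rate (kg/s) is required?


dh = 216.4 - 115.1 = 101.3 kJ/kg
m_dot = Q / dh = 15.9 / 101.3 = 0.157 kg/s

0.157


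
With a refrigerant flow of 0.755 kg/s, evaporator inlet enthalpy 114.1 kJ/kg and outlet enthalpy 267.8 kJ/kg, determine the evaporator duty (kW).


dh = 267.8 - 114.1 = 153.7 kJ/kg
Q_evap = m_dot * dh = 0.755 * 153.7
Q_evap = 116.04 kW

116.04


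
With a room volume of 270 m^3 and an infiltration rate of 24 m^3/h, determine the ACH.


ACH = flow / volume
ACH = 24 / 270
ACH = 0.089

0.089


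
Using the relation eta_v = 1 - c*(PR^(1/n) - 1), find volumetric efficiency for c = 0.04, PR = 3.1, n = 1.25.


PR^(1/n) = 3.1^(1/1.25) = 2.47223275
eta_v = 1 - 0.04 * (2.47223275 - 1)
eta_v = 0.9411

0.9411


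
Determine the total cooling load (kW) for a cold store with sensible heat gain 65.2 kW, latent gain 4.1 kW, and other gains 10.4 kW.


Q_total = Q_s + Q_l + Q_misc
Q_total = 65.2 + 4.1 + 10.4
Q_total = 79.7 kW

79.7


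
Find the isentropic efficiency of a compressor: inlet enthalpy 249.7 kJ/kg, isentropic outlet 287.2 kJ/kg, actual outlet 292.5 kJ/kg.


dh_ideal = 287.2 - 249.7 = 37.5 kJ/kg
dh_actual = 292.5 - 249.7 = 42.8 kJ/kg
eta_s = dh_ideal / dh_actual = 37.5 / 42.8
eta_s = 0.8762

0.8762


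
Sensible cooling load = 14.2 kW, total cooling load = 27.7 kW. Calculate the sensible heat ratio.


SHR = Q_sensible / Q_total
SHR = 14.2 / 27.7
SHR = 0.513

0.513


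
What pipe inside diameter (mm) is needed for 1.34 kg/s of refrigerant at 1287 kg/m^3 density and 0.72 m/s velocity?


A = m_dot / (rho * v) = 1.34 / (1287 * 0.72) = 0.001446084779 m^2
d = sqrt(4*A/pi) * 1000
d = 42.9 mm

42.9


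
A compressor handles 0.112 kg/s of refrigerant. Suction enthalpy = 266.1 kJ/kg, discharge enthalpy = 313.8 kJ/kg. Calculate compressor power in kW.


dh = 313.8 - 266.1 = 47.7 kJ/kg
W = m_dot * dh = 0.112 * 47.7 = 5.34 kW

5.34


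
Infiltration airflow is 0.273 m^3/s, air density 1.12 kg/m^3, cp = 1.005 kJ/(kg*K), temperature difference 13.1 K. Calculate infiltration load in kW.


Q = V_dot * rho * cp * dT
Q = 0.273 * 1.12 * 1.005 * 13.1
Q = 4.025 kW

4.025


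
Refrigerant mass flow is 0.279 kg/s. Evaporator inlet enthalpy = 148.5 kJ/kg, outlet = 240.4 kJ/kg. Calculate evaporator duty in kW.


dh = 240.4 - 148.5 = 91.9 kJ/kg
Q_evap = m_dot * dh = 0.279 * 91.9
Q_evap = 25.64 kW

25.64


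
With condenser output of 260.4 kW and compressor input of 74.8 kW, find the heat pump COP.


COP_hp = Q_cond / W
COP_hp = 260.4 / 74.8
COP_hp = 3.481

3.481


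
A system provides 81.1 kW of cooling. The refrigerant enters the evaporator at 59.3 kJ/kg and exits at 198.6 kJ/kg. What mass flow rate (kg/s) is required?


dh = 198.6 - 59.3 = 139.3 kJ/kg
m_dot = Q / dh = 81.1 / 139.3 = 0.5822 kg/s

0.5822


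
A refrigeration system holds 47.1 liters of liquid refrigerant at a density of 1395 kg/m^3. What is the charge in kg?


Charge = V * rho / 1000
Charge = 47.1 * 1395 / 1000
Charge = 65.7 kg

65.7


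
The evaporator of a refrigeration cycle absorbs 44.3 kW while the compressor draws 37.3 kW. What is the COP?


COP = Q_evap / W
COP = 44.3 / 37.3
COP = 1.188

1.188


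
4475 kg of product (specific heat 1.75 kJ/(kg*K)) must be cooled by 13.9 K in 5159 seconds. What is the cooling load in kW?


Q = m * cp * dT / t
Q = 4475 * 1.75 * 13.9 / 5159
Q = 21.1 kW

21.1


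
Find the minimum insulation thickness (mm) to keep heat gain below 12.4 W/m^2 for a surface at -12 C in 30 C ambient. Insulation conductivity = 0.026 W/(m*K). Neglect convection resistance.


dT = 30 - (-12) = 42 K
thickness = k * dT / q_max * 1000
thickness = 0.026 * 42 / 12.4 * 1000
thickness = 88.1 mm

88.1


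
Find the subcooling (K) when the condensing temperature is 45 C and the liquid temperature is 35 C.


Subcooling = T_cond - T_liquid
Subcooling = 45 - 35
Subcooling = 10 K

10


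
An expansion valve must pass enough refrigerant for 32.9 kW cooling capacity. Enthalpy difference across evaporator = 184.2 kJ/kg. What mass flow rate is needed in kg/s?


m_dot = Q / dh
m_dot = 32.9 / 184.2
m_dot = 0.1786 kg/s

0.1786


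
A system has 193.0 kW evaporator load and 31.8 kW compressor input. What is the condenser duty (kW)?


Q_cond = Q_evap + W
Q_cond = 193.0 + 31.8
Q_cond = 224.8 kW

224.8


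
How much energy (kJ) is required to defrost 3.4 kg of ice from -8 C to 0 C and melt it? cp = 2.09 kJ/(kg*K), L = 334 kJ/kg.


Sensible heat = cp * dT = 2.09 * 8 = 16.72 kJ/kg
Total per kg = 16.72 + 334 = 350.72 kJ/kg
Q = m * total = 3.4 * 350.72
Q = 1192.4 kJ

1192.4


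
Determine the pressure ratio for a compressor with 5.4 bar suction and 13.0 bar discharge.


PR = P_high / P_low
PR = 13.0 / 5.4
PR = 2.407

2.407


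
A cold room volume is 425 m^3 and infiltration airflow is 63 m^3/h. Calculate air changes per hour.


ACH = flow / volume
ACH = 63 / 425
ACH = 0.148

0.148


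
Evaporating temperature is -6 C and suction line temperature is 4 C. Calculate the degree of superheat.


Superheat = T_suction - T_evap
Superheat = 4 - (-6)
Superheat = 10 K

10


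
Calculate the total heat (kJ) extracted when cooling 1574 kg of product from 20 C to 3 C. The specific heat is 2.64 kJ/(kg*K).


dT = 20 - (3) = 17 K
Q = m * cp * dT = 1574 * 2.64 * 17
Q = 70641 kJ

70641


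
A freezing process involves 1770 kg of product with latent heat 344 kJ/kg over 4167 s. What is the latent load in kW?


Q_lat = m * h_fg / t
Q_lat = 1770 * 344 / 4167
Q_lat = 146.12 kW

146.12


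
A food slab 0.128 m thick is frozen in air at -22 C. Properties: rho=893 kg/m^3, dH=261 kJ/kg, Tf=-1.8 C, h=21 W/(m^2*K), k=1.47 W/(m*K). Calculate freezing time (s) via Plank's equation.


dT = -1.8 - (-22) = 20.2 K
term1 = a/(2h) = 0.128/(2*21) = 0.003047619048
term2 = a^2/(8k) = 0.128^2/(8*1.47) = 0.001393197279
t = rho*dH*1000/dT * (term1 + term2)
t = 893*261*1000/20.2 * (0.003047619048 + 0.001393197279)
t = 51239 s

51239


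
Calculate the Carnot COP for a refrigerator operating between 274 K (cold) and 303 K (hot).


dT = 303 - 274 = 29 K
COP_carnot = T_cold / dT = 274 / 29
COP_carnot = 9.448

9.448


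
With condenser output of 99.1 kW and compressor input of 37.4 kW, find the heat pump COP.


COP_hp = Q_cond / W
COP_hp = 99.1 / 37.4
COP_hp = 2.65

2.65


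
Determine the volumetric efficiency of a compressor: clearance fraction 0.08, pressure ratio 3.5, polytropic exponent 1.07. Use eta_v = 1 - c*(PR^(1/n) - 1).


PR^(1/n) = 3.5^(1/1.07) = 3.22459226
eta_v = 1 - 0.08 * (3.22459226 - 1)
eta_v = 0.822

0.822


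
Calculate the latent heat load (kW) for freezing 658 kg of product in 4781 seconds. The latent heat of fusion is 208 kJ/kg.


Q_lat = m * h_fg / t
Q_lat = 658 * 208 / 4781
Q_lat = 28.63 kW

28.63


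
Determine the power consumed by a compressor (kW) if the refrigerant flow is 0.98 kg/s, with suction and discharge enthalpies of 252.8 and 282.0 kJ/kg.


dh = 282.0 - 252.8 = 29.2 kJ/kg
W = m_dot * dh = 0.98 * 29.2 = 28.62 kW

28.62


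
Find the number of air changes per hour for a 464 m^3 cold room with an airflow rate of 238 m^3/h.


ACH = flow / volume
ACH = 238 / 464
ACH = 0.513

0.513


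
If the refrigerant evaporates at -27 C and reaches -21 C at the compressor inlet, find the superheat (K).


Superheat = T_suction - T_evap
Superheat = -21 - (-27)
Superheat = 6 K

6


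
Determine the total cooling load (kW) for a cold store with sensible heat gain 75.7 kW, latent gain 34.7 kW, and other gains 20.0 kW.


Q_total = Q_s + Q_l + Q_misc
Q_total = 75.7 + 34.7 + 20.0
Q_total = 130.4 kW

130.4


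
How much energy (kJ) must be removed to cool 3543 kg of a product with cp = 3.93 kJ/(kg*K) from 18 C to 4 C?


dT = 18 - (4) = 14 K
Q = m * cp * dT = 3543 * 3.93 * 14
Q = 194936 kJ

194936


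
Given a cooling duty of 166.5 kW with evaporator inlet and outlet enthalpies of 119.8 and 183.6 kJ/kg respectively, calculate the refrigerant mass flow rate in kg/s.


dh = 183.6 - 119.8 = 63.8 kJ/kg
m_dot = Q / dh = 166.5 / 63.8 = 2.6097 kg/s

2.6097


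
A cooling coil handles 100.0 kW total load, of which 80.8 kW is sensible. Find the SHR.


SHR = Q_sensible / Q_total
SHR = 80.8 / 100.0
SHR = 0.808

0.808


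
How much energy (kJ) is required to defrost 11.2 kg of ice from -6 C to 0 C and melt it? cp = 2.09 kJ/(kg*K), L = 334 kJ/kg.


Sensible heat = cp * dT = 2.09 * 6 = 12.54 kJ/kg
Total per kg = 12.54 + 334 = 346.54 kJ/kg
Q = m * total = 11.2 * 346.54
Q = 3881.2 kJ

3881.2


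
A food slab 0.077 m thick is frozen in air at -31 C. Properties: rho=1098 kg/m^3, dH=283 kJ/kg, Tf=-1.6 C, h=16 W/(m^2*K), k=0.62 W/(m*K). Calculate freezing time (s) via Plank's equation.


dT = -1.6 - (-31) = 29.4 K
term1 = a/(2h) = 0.077/(2*16) = 0.00240625
term2 = a^2/(8k) = 0.077^2/(8*0.62) = 0.001195362903
t = rho*dH*1000/dT * (term1 + term2)
t = 1098*283*1000/29.4 * (0.00240625 + 0.001195362903)
t = 38066 s

38066


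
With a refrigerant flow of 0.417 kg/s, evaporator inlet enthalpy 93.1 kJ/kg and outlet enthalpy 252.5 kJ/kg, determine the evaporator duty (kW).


dh = 252.5 - 93.1 = 159.4 kJ/kg
Q_evap = m_dot * dh = 0.417 * 159.4
Q_evap = 66.47 kW

66.47


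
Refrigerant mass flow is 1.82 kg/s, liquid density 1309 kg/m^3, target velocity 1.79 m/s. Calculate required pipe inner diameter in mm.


A = m_dot / (rho * v) = 1.82 / (1309 * 1.79) = 0.0007767454366 m^2
d = sqrt(4*A/pi) * 1000
d = 31.4 mm

31.4


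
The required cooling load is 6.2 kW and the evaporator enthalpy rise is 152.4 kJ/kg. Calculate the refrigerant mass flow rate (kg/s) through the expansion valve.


m_dot = Q / dh
m_dot = 6.2 / 152.4
m_dot = 0.0407 kg/s

0.0407


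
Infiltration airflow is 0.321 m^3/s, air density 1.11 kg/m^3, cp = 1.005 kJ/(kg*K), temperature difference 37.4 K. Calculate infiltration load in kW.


Q = V_dot * rho * cp * dT
Q = 0.321 * 1.11 * 1.005 * 37.4
Q = 13.393 kW

13.393


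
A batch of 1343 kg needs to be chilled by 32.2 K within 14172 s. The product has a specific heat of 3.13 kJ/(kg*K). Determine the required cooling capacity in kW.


Q = m * cp * dT / t
Q = 1343 * 3.13 * 32.2 / 14172
Q = 9.551 kW

9.551


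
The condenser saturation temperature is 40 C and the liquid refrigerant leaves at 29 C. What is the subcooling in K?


Subcooling = T_cond - T_liquid
Subcooling = 40 - 29
Subcooling = 11 K

11


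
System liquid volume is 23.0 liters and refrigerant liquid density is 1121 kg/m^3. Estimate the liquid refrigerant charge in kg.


Charge = V * rho / 1000
Charge = 23.0 * 1121 / 1000
Charge = 25.78 kg

25.78


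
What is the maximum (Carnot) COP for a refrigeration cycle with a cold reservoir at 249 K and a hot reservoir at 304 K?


dT = 304 - 249 = 55 K
COP_carnot = T_cold / dT = 249 / 55
COP_carnot = 4.527

4.527


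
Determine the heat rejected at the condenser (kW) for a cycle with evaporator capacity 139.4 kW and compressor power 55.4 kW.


Q_cond = Q_evap + W
Q_cond = 139.4 + 55.4
Q_cond = 194.8 kW

194.8


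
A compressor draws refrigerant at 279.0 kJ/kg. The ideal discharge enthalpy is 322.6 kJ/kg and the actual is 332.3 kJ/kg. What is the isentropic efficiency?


dh_ideal = 322.6 - 279.0 = 43.6 kJ/kg
dh_actual = 332.3 - 279.0 = 53.3 kJ/kg
eta_s = dh_ideal / dh_actual = 43.6 / 53.3
eta_s = 0.818

0.818


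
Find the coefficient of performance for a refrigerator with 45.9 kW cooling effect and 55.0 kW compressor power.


COP = Q_evap / W
COP = 45.9 / 55.0
COP = 0.835

0.835


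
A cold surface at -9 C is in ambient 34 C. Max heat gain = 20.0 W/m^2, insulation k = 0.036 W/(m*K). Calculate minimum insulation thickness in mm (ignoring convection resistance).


dT = 34 - (-9) = 43 K
thickness = k * dT / q_max * 1000
thickness = 0.036 * 43 / 20.0 * 1000
thickness = 77.4 mm

77.4


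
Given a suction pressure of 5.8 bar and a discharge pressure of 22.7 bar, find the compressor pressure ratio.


PR = P_high / P_low
PR = 22.7 / 5.8
PR = 3.914

3.914


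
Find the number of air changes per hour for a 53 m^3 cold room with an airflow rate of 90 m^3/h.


ACH = flow / volume
ACH = 90 / 53
ACH = 1.698

1.698


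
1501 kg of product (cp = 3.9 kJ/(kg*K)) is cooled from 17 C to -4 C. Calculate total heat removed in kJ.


dT = 17 - (-4) = 21 K
Q = m * cp * dT = 1501 * 3.9 * 21
Q = 122932 kJ

122932


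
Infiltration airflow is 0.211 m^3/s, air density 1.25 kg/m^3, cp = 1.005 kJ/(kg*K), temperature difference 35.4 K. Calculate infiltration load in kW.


Q = V_dot * rho * cp * dT
Q = 0.211 * 1.25 * 1.005 * 35.4
Q = 9.383 kW

9.383


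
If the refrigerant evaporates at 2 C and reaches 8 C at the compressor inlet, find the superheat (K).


Superheat = T_suction - T_evap
Superheat = 8 - (2)
Superheat = 6 K

6


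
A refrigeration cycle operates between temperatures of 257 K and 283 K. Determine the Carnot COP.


dT = 283 - 257 = 26 K
COP_carnot = T_cold / dT = 257 / 26
COP_carnot = 9.885

9.885


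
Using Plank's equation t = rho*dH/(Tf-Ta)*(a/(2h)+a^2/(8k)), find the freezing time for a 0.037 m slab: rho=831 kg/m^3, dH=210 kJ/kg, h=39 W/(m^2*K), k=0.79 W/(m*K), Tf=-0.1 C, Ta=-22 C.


dT = -0.1 - (-22) = 21.9 K
term1 = a/(2h) = 0.037/(2*39) = 0.0004743589744
term2 = a^2/(8k) = 0.037^2/(8*0.79) = 0.0002166139241
t = rho*dH*1000/dT * (term1 + term2)
t = 831*210*1000/21.9 * (0.0004743589744 + 0.0002166139241)
t = 5506 s

5506


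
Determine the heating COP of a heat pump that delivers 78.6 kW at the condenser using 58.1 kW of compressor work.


COP_hp = Q_cond / W
COP_hp = 78.6 / 58.1
COP_hp = 1.353

1.353


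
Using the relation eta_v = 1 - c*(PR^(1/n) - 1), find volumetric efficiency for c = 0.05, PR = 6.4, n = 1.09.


PR^(1/n) = 6.4^(1/1.09) = 5.49053488
eta_v = 1 - 0.05 * (5.49053488 - 1)
eta_v = 0.7755

0.7755


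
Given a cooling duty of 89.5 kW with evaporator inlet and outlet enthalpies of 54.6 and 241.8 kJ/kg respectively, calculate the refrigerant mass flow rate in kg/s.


dh = 241.8 - 54.6 = 187.2 kJ/kg
m_dot = Q / dh = 89.5 / 187.2 = 0.4781 kg/s

0.4781


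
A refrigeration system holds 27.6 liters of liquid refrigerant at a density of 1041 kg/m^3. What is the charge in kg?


Charge = V * rho / 1000
Charge = 27.6 * 1041 / 1000
Charge = 28.73 kg

28.73


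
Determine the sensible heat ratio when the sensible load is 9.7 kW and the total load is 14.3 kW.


SHR = Q_sensible / Q_total
SHR = 9.7 / 14.3
SHR = 0.678

0.678


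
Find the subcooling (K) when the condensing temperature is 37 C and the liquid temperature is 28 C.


Subcooling = T_cond - T_liquid
Subcooling = 37 - 28
Subcooling = 9 K

9


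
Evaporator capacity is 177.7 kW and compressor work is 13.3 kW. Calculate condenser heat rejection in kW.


Q_cond = Q_evap + W
Q_cond = 177.7 + 13.3
Q_cond = 191.0 kW

191.0


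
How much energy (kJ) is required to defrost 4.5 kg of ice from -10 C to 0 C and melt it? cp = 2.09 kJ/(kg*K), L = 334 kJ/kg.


Sensible heat = cp * dT = 2.09 * 10 = 20.9 kJ/kg
Total per kg = 20.9 + 334 = 354.9 kJ/kg
Q = m * total = 4.5 * 354.9
Q = 1597.1 kJ

1597.1


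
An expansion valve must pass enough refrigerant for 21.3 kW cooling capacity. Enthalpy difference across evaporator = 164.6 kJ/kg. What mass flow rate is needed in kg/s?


m_dot = Q / dh
m_dot = 21.3 / 164.6
m_dot = 0.1294 kg/s

0.1294


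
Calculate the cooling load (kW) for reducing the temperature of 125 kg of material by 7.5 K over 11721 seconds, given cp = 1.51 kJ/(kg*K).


Q = m * cp * dT / t
Q = 125 * 1.51 * 7.5 / 11721
Q = 0.121 kW

0.121


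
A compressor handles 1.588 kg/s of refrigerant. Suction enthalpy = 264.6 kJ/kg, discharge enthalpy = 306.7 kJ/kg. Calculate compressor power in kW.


dh = 306.7 - 264.6 = 42.1 kJ/kg
W = m_dot * dh = 1.588 * 42.1 = 66.85 kW

66.85


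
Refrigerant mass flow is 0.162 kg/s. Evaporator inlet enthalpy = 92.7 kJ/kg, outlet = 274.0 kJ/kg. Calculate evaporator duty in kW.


dh = 274.0 - 92.7 = 181.3 kJ/kg
Q_evap = m_dot * dh = 0.162 * 181.3
Q_evap = 29.37 kW

29.37


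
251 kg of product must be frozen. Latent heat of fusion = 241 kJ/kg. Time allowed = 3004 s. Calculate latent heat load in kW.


Q_lat = m * h_fg / t
Q_lat = 251 * 241 / 3004
Q_lat = 20.14 kW

20.14


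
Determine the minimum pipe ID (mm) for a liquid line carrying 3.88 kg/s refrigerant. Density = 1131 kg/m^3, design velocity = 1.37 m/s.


A = m_dot / (rho * v) = 3.88 / (1131 * 1.37) = 0.002504082041 m^2
d = sqrt(4*A/pi) * 1000
d = 56.5 mm

56.5


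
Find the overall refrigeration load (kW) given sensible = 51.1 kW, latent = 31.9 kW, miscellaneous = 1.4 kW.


Q_total = Q_s + Q_l + Q_misc
Q_total = 51.1 + 31.9 + 1.4
Q_total = 84.4 kW

84.4


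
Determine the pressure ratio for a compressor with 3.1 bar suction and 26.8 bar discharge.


PR = P_high / P_low
PR = 26.8 / 3.1
PR = 8.645

8.645


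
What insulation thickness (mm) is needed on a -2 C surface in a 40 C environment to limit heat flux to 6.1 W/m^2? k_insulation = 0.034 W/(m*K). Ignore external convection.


dT = 40 - (-2) = 42 K
thickness = k * dT / q_max * 1000
thickness = 0.034 * 42 / 6.1 * 1000
thickness = 234.1 mm

234.1


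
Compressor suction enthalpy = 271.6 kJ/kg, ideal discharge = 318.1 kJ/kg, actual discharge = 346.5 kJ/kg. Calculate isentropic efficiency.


dh_ideal = 318.1 - 271.6 = 46.5 kJ/kg
dh_actual = 346.5 - 271.6 = 74.9 kJ/kg
eta_s = dh_ideal / dh_actual = 46.5 / 74.9
eta_s = 0.6208

0.6208


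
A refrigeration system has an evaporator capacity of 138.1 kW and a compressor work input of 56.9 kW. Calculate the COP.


COP = Q_evap / W
COP = 138.1 / 56.9
COP = 2.427

2.427


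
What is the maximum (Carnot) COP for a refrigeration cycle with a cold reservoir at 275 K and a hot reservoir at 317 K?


dT = 317 - 275 = 42 K
COP_carnot = T_cold / dT = 275 / 42
COP_carnot = 6.548

6.548


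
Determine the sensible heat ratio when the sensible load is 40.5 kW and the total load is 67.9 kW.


SHR = Q_sensible / Q_total
SHR = 40.5 / 67.9
SHR = 0.596

0.596


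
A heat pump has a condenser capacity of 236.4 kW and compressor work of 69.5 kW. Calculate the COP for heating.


COP_hp = Q_cond / W
COP_hp = 236.4 / 69.5
COP_hp = 3.401

3.401


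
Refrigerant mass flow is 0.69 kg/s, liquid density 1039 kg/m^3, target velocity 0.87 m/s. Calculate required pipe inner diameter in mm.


A = m_dot / (rho * v) = 0.69 / (1039 * 0.87) = 0.000763333444 m^2
d = sqrt(4*A/pi) * 1000
d = 31.2 mm

31.2


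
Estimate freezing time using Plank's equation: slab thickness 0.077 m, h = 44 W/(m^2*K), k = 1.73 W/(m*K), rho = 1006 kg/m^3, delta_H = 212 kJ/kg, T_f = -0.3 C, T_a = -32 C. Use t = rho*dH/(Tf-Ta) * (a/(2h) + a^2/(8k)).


dT = -0.3 - (-32) = 31.7 K
term1 = a/(2h) = 0.077/(2*44) = 0.000875
term2 = a^2/(8k) = 0.077^2/(8*1.73) = 0.0004283959538
t = rho*dH*1000/dT * (term1 + term2)
t = 1006*212*1000/31.7 * (0.000875 + 0.0004283959538)
t = 8769 s

8769


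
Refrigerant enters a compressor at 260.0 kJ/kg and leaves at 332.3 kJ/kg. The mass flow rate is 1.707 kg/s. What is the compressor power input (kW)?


dh = 332.3 - 260.0 = 72.3 kJ/kg
W = m_dot * dh = 1.707 * 72.3 = 123.42 kW

123.42


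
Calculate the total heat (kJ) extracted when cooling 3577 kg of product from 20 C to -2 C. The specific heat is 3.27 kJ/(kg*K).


dT = 20 - (-2) = 22 K
Q = m * cp * dT = 3577 * 3.27 * 22
Q = 257329 kJ

257329


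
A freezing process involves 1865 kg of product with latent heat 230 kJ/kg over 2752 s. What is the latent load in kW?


Q_lat = m * h_fg / t
Q_lat = 1865 * 230 / 2752
Q_lat = 155.87 kW

155.87


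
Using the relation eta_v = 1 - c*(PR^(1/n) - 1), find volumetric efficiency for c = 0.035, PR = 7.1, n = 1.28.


PR^(1/n) = 7.1^(1/1.28) = 4.62429557
eta_v = 1 - 0.035 * (4.62429557 - 1)
eta_v = 0.8731

0.8731


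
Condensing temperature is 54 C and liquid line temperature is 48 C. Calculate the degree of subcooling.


Subcooling = T_cond - T_liquid
Subcooling = 54 - 48
Subcooling = 6 K

6


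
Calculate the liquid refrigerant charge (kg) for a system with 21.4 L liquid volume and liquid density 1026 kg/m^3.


Charge = V * rho / 1000
Charge = 21.4 * 1026 / 1000
Charge = 21.96 kg

21.96


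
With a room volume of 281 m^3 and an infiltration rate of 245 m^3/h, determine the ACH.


ACH = flow / volume
ACH = 245 / 281
ACH = 0.872

0.872


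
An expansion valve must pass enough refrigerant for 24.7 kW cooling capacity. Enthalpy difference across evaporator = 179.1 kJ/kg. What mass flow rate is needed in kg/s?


m_dot = Q / dh
m_dot = 24.7 / 179.1
m_dot = 0.1379 kg/s

0.1379


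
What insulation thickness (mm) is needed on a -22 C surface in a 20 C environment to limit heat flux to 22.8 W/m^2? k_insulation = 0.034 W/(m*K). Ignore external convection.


dT = 20 - (-22) = 42 K
thickness = k * dT / q_max * 1000
thickness = 0.034 * 42 / 22.8 * 1000
thickness = 62.6 mm

62.6


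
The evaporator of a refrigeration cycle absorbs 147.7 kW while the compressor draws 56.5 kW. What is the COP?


COP = Q_evap / W
COP = 147.7 / 56.5
COP = 2.614

2.614


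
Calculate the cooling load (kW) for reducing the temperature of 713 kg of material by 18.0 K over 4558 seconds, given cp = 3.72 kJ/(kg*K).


Q = m * cp * dT / t
Q = 713 * 3.72 * 18.0 / 4558
Q = 10.474 kW

10.474


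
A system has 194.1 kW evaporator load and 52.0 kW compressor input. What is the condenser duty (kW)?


Q_cond = Q_evap + W
Q_cond = 194.1 + 52.0
Q_cond = 246.1 kW

246.1


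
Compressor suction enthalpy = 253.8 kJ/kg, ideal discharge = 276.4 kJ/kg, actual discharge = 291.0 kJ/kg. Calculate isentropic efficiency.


dh_ideal = 276.4 - 253.8 = 22.6 kJ/kg
dh_actual = 291.0 - 253.8 = 37.2 kJ/kg
eta_s = dh_ideal / dh_actual = 22.6 / 37.2
eta_s = 0.6075

0.6075


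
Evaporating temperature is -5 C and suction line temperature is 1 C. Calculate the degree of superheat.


Superheat = T_suction - T_evap
Superheat = 1 - (-5)
Superheat = 6 K

6


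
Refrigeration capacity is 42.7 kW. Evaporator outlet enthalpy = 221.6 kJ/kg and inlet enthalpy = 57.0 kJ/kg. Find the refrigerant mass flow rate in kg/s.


dh = 221.6 - 57.0 = 164.6 kJ/kg
m_dot = Q / dh = 42.7 / 164.6 = 0.2594 kg/s

0.2594


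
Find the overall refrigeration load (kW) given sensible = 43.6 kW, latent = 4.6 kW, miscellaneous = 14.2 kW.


Q_total = Q_s + Q_l + Q_misc
Q_total = 43.6 + 4.6 + 14.2
Q_total = 62.4 kW

62.4


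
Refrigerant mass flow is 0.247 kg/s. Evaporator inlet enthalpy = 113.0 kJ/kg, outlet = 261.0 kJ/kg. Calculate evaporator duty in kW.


dh = 261.0 - 113.0 = 148.0 kJ/kg
Q_evap = m_dot * dh = 0.247 * 148.0
Q_evap = 36.56 kW

36.56


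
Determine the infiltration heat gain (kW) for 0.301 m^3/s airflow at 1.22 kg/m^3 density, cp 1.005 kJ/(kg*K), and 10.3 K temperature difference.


Q = V_dot * rho * cp * dT
Q = 0.301 * 1.22 * 1.005 * 10.3
Q = 3.801 kW

3.801


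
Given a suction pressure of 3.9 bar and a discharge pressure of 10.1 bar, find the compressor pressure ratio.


PR = P_high / P_low
PR = 10.1 / 3.9
PR = 2.59

2.59


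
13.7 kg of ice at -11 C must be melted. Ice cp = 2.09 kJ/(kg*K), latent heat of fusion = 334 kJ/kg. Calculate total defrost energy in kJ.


Sensible heat = cp * dT = 2.09 * 11 = 22.99 kJ/kg
Total per kg = 22.99 + 334 = 356.99 kJ/kg
Q = m * total = 13.7 * 356.99
Q = 4890.8 kJ

4890.8


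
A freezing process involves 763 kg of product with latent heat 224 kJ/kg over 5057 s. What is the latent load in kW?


Q_lat = m * h_fg / t
Q_lat = 763 * 224 / 5057
Q_lat = 33.8 kW

33.8


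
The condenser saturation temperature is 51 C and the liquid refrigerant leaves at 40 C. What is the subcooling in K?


Subcooling = T_cond - T_liquid
Subcooling = 51 - 40
Subcooling = 11 K

11


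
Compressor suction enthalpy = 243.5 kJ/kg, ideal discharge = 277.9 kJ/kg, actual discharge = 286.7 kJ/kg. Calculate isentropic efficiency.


dh_ideal = 277.9 - 243.5 = 34.4 kJ/kg
dh_actual = 286.7 - 243.5 = 43.2 kJ/kg
eta_s = dh_ideal / dh_actual = 34.4 / 43.2
eta_s = 0.7963

0.7963


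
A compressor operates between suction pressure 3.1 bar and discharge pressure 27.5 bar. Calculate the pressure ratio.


PR = P_high / P_low
PR = 27.5 / 3.1
PR = 8.871

8.871


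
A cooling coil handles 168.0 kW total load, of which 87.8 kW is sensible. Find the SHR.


SHR = Q_sensible / Q_total
SHR = 87.8 / 168.0
SHR = 0.523

0.523


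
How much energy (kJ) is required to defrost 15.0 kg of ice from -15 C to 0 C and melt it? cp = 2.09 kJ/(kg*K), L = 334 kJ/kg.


Sensible heat = cp * dT = 2.09 * 15 = 31.35 kJ/kg
Total per kg = 31.35 + 334 = 365.35 kJ/kg
Q = m * total = 15.0 * 365.35
Q = 5480.3 kJ

5480.3


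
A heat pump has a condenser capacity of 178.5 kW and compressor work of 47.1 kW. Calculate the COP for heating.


COP_hp = Q_cond / W
COP_hp = 178.5 / 47.1
COP_hp = 3.79

3.79
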